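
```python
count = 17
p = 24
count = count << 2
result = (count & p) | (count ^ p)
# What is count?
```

Trace:
`count = 17` → count = 17
`p = 24` → p = 24
`count = count << 2` → count = 68
`result = (count & p) | (count ^ p)` → result = 92
So count = 68

Answer: 68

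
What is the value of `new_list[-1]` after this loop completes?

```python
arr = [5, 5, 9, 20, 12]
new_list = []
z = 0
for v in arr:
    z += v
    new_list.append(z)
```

Cumulative sum ends at 51
`new_list` takes the values: [] → [5] → [5, 10] → [5, 10, 19] → [5, 10, 19, 39] → [5, 10, 19, 39, 51]
So `new_list[-1]` = 51

Answer: 51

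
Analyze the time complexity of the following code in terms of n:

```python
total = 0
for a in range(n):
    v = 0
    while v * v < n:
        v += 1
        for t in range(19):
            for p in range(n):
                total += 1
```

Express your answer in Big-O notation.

Each loop level contributes: n × √n × 1 × n. Multiplying the contributions gives O(n^2√n).

Answer: O(n^2√n)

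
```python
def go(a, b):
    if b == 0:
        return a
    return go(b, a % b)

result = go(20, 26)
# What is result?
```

go(20, 26) -> go(26, 20) -> go(20, 6) -> go(6, 2) -> go(2, 0) -> 2

Answer: 2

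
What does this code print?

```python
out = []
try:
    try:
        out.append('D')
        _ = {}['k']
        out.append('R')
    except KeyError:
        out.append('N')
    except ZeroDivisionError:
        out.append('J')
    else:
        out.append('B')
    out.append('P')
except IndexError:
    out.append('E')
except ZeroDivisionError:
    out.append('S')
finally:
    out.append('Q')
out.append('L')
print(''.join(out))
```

Execution trace: 'D' (inner try body) → 'N' (inner except KeyError) → 'P' (try body, no exception) → 'Q' (finally) → 'L' (after the try/except). Output: DNPQL

Answer: DNPQL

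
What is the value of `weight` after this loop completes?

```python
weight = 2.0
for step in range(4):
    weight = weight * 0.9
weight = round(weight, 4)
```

Exponential decay: 2.0 * 0.9^4
`weight` takes the values: 2.0 → 1.8 → 1.62 → 1.458 → 1.3122

Answer: 1.3122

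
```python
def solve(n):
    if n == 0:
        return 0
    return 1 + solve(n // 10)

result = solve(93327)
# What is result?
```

Count of digits of 93327: 5

Answer: 5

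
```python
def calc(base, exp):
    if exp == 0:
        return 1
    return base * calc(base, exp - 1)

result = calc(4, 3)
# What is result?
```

calc(4, 3) = 4 * 4 * 4 = 64

Answer: 64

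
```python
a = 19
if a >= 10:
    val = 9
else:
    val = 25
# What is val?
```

Trace:
`a = 19` → a = 19
`if a >= 10: ...` → a >= 10 is True → val = 9
So val = 9

Answer: 9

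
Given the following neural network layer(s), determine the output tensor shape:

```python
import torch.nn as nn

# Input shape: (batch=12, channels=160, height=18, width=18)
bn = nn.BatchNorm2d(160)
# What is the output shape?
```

Input: (12, 160, 18, 18) -> Output: (12, 160, 18, 18)

Answer: (12, 160, 18, 18)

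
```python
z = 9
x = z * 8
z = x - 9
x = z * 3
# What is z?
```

Trace:
`z = 9` → z = 9
`x = z * 8` → x = 72
`z = x - 9` → z = 63
`x = z * 3` → x = 189
So z = 63

Answer: 63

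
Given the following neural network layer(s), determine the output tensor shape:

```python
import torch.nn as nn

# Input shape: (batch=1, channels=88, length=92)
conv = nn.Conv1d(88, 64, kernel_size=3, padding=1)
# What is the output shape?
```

Input: (1, 88, 92) -> Output: (1, 64, 92)

Answer: (1, 64, 92)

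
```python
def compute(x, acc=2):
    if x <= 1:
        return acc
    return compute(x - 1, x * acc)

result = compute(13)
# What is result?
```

Accumulator trace (n, acc): (13, 2) -> (12, 26) -> (11, 312) -> (10, 3432) -> (9, 34320) -> (8, 308880) -> (7, 2471040) -> (6, 17297280) -> (5, 103783680) -> (4, 518918400) -> (3, 2075673600) -> (2, 6227020800) -> (1, 12454041600) -> return 12454041600

Answer: 12454041600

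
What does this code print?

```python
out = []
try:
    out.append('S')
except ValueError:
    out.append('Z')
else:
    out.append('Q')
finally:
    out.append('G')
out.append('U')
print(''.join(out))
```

Execution trace: 'S' (try body, no exception) → 'Q' (else) → 'G' (finally) → 'U' (after the try/except). Output: SQGU

Answer: SQGU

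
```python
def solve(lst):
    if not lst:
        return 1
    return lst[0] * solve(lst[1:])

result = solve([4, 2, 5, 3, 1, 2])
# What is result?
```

Product over [4, 2, 5, 3, 1, 2] = 4 * 2 * 5 * 3 * 1 * 2 = 240

Answer: 240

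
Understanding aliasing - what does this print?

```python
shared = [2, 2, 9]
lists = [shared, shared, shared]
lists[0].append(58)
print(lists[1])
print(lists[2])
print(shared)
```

Key concept: list of same reference.
Step by step:
`shared = [2, 2, 9]` → shared = [2, 2, 9]
`lists = [shared, shared, shared]` → lists = [[2, 2, 9], [2, 2, 9], [2, 2, 9]]
`lists[0].append(58)` → shared = [2, 2, 9, 58]; lists = [[2, 2, 9, 58], [2, 2, 9, 58], [2, 2, 9, 58]]
`print(lists[1])` → prints [2, 2, 9, 58]
`print(lists[2])` → prints [2, 2, 9, 58]
`print(shared)` → prints [2, 2, 9, 58]

Answer:
[2, 2, 9, 58]
[2, 2, 9, 58]
[2, 2, 9, 58]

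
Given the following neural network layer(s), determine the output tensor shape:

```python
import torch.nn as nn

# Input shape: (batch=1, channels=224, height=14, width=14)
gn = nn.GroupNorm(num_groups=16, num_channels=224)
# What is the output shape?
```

Input: (1, 224, 14, 14) -> Output: (1, 224, 14, 14)

Answer: (1, 224, 14, 14)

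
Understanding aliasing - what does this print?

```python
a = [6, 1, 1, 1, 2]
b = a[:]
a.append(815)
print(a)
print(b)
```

Key concept: slice [:] creates copy.
Step by step:
`a = [6, 1, 1, 1, 2]` → a = [6, 1, 1, 1, 2]
`b = a[:]` → b = [6, 1, 1, 1, 2]
`a.append(815)` → a = [6, 1, 1, 1, 2, 815]
`print(a)` → prints [6, 1, 1, 1, 2, 815]
`print(b)` → prints [6, 1, 1, 1, 2]

Answer:
[6, 1, 1, 1, 2, 815]
[6, 1, 1, 1, 2]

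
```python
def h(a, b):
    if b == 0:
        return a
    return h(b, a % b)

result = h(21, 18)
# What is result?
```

h(21, 18) -> h(18, 3) -> h(3, 0) -> 3

Answer: 3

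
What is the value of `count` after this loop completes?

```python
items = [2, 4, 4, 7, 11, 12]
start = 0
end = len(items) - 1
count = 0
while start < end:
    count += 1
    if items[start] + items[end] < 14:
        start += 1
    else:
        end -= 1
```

Steps to find pair summing to 14
`count` takes the values: 0 → 1 → 2 → 3 → 4 → 5

Answer: 5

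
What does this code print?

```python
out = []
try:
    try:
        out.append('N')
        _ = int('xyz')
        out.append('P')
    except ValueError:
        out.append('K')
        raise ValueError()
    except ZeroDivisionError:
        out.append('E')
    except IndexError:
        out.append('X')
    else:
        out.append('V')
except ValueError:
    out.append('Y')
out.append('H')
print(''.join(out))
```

Execution trace: 'N' (inner try body) → 'K' (inner except ValueError) → 'Y' (outer except ValueError) → 'H' (after the try/except). Output: NKYH

Answer: NKYH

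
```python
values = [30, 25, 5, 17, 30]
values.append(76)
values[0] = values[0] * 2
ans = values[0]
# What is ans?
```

Trace:
`values = [30, 25, 5, 17, 30]` → values = [30, 25, 5, 17, 30]
`values.append(76)` → values = [30, 25, 5, 17, 30, 76]
`values[0] = values[0] * 2` → values = [60, 25, 5, 17, 30, 76]
`ans = values[0]` → ans = 60
So ans = 60

Answer: 60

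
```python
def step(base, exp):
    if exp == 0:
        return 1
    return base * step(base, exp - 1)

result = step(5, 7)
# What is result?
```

step(5, 7) = 5 * 5 * 5 * 5 * 5 * 5 * 5 = 78125

Answer: 78125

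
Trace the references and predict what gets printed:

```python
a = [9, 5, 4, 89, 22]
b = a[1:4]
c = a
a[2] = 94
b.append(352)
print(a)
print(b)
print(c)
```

Key concept: slice vs alias.
Step by step:
`a = [9, 5, 4, 89, 22]` → a = [9, 5, 4, 89, 22]
`b = a[1:4]` → b = [5, 4, 89]
`c = a` → c = [9, 5, 4, 89, 22] (same object as a)
`a[2] = 94` → a = [9, 5, 94, 89, 22] (same object as c); c = [9, 5, 94, 89, 22] (same object as a)
`b.append(352)` → b = [5, 4, 89, 352]
`print(a)` → prints [9, 5, 94, 89, 22]
`print(b)` → prints [5, 4, 89, 352]
`print(c)` → prints [9, 5, 94, 89, 22]

Answer:
[9, 5, 94, 89, 22]
[5, 4, 89, 352]
[9, 5, 94, 89, 22]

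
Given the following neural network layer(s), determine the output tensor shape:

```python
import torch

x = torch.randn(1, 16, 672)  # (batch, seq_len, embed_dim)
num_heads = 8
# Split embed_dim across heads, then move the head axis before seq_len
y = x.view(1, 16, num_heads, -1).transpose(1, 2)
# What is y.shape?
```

Input: (1, 16, 672) -> head_dim = 672 // 8 = 84; after view: (1, 16, 8, 84) -> after transpose(1, 2): (1, 8, 16, 84) -> Output: (1, 8, 16, 84)

Answer: (1, 8, 16, 84)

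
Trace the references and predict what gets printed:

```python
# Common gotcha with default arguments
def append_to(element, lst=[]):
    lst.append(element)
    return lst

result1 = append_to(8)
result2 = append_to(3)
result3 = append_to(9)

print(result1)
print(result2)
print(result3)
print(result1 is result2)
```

Key concept: mutable default argument gotcha.
Step by step:
`result1 = append_to(8)` → result1 = [8]
`result2 = append_to(3)` → result1 = [8, 3] (same object as result2); result2 = [8, 3] (same object as result1)
`result3 = append_to(9)` → result1 = [8, 3, 9] (same object as result2, result3); result2 = [8, 3, 9] (same object as result1, result3); result3 = [8, 3, 9] (same object as result1, result2)
`print(result1)` → prints [8, 3, 9]
`print(result2)` → prints [8, 3, 9]
`print(result3)` → prints [8, 3, 9]
`print(result1 is result2)` → prints True

Answer:
[8, 3, 9]
[8, 3, 9]
[8, 3, 9]
True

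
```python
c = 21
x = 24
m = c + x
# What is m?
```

Trace:
`c = 21` → c = 21
`x = 24` → x = 24
`m = c + x` → m = 45
So m = 45

Answer: 45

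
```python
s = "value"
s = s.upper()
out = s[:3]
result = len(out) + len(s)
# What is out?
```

Trace:
`s = "value"` → s = 'value'
`s = s.upper()` → s = 'VALUE'
`out = s[:3]` → out = 'VAL'
`result = len(out) + len(s)` → result = 8
So out = 'VAL'

Answer: 'VAL'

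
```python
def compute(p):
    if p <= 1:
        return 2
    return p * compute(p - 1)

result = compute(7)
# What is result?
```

compute(7) = 7 * 6 * 5 * 4 * 3 * 2 * 2 = 10080

Answer: 10080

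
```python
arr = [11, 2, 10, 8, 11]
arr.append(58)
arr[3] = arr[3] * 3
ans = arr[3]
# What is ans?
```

Trace:
`arr = [11, 2, 10, 8, 11]` → arr = [11, 2, 10, 8, 11]
`arr.append(58)` → arr = [11, 2, 10, 8, 11, 58]
`arr[3] = arr[3] * 3` → arr = [11, 2, 10, 24, 11, 58]
`ans = arr[3]` → ans = 24
So ans = 24

Answer: 24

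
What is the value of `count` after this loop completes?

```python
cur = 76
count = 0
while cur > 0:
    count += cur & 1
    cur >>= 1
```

Count set bits in 76 (binary: 0b1001100)
`count` takes the values: 0 → 1 → 2 → 3

Answer: 3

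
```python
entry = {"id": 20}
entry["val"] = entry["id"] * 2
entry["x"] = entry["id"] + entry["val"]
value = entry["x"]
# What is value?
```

Trace:
`entry = {"id": 20}` → entry = {'id': 20}
`entry["val"] = entry["id"] * 2` → entry = {'id': 20, 'val': 40}
`entry["x"] = entry["id"] + entry["val"]` → entry = {'id': 20, 'val': 40, 'x': 60}
`value = entry["x"]` → value = 60
So value = 60

Answer: 60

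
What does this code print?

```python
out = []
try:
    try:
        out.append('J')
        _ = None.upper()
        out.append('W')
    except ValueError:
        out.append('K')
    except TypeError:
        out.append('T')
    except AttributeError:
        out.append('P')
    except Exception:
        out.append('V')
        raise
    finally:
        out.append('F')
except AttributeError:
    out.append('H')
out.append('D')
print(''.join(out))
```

Execution trace: 'J' (try body) → 'P' (except AttributeError) → 'F' (finally) → 'D' (after the try/except). Output: JPFD

Answer: JPFD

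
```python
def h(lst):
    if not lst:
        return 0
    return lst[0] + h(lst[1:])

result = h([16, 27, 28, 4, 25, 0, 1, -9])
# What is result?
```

16 + 27 + 28 + 4 + 25 + 0 + 1 + (-9) + 0 = 92

Answer: 92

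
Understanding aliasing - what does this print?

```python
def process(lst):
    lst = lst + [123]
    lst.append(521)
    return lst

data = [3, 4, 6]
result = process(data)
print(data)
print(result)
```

Key concept: rebinding parameter vs mutation.
Step by step:
`data = [3, 4, 6]` → data = [3, 4, 6]
`result = process(data)` → result = [3, 4, 6, 123, 521]
`print(data)` → prints [3, 4, 6]
`print(result)` → prints [3, 4, 6, 123, 521]

Answer:
[3, 4, 6]
[3, 4, 6, 123, 521]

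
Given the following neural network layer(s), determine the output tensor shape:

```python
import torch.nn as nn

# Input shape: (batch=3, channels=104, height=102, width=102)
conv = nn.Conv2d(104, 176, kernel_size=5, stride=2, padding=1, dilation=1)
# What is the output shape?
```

Input: (3, 104, 102, 102) -> Output: (3, 176, 50, 50)

Answer: (3, 176, 50, 50)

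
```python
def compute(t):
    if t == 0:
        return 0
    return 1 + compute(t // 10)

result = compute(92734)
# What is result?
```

Count of digits of 92734: 5

Answer: 5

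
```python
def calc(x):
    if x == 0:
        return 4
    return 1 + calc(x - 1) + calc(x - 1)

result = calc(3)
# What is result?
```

calc(x) = 1 + 2·calc(x-1), calc(0)=4. Closed form: (4+1)·2^3 - 1 = 39.

Answer: 39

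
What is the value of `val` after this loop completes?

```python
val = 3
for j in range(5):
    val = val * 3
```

Multiply by 3, 5 times: 3 * 3^5 = 729
`val` takes the values: 3 → 9 → 27 → 81 → 243 → 729

Answer: 729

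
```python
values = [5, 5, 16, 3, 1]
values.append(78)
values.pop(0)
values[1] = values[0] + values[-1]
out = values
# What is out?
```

Trace:
`values = [5, 5, 16, 3, 1]` → values = [5, 5, 16, 3, 1]
`values.append(78)` → values = [5, 5, 16, 3, 1, 78]
`values.pop(0)` → values = [5, 16, 3, 1, 78]
`values[1] = values[0] + values[-1]` → values = [5, 83, 3, 1, 78]
`out = values` → out = [5, 83, 3, 1, 78]
So out = [5, 83, 3, 1, 78]

Answer: [5, 83, 3, 1, 78]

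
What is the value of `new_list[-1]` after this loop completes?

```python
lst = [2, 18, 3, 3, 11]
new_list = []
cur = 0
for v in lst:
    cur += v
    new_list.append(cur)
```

Cumulative sum ends at 37
`new_list` takes the values: [] → [2] → [2, 20] → [2, 20, 23] → [2, 20, 23, 26] → [2, 20, 23, 26, 37]
So `new_list[-1]` = 37

Answer: 37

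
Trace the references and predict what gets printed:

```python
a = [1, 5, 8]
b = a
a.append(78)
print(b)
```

Key concept: basic list aliasing.
Step by step:
`a = [1, 5, 8]` → a = [1, 5, 8]
`b = a` → b = [1, 5, 8] (same object as a)
`a.append(78)` → a = [1, 5, 8, 78] (same object as b); b = [1, 5, 8, 78] (same object as a)
`print(b)` → prints [1, 5, 8, 78]

Answer: [1, 5, 8, 78]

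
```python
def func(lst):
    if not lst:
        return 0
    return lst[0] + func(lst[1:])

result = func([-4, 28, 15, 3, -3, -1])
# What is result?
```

(-4) + 28 + 15 + 3 + (-3) + (-1) + 0 = 38

Answer: 38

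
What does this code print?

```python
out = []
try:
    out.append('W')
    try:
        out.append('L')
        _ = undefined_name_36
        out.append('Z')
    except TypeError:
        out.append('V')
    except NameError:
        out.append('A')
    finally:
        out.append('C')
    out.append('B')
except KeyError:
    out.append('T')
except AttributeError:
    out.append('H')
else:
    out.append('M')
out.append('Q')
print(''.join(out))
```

Execution trace: 'W' (try body) → 'L' (inner try body) → 'A' (inner except NameError) → 'C' (inner finally) → 'B' (try body, no exception) → 'M' (else) → 'Q' (after the try/except). Output: WLACBMQ

Answer: WLACBMQ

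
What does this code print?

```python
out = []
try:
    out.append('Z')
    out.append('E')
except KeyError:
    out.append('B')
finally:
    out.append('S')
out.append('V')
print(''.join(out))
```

Execution trace: 'Z' (try body) → 'E' (try body, no exception) → 'S' (finally) → 'V' (after the try/except). Output: ZESV

Answer: ZESV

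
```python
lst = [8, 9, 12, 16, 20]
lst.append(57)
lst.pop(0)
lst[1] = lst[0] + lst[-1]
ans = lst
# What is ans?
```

Trace:
`lst = [8, 9, 12, 16, 20]` → lst = [8, 9, 12, 16, 20]
`lst.append(57)` → lst = [8, 9, 12, 16, 20, 57]
`lst.pop(0)` → lst = [9, 12, 16, 20, 57]
`lst[1] = lst[0] + lst[-1]` → lst = [9, 66, 16, 20, 57]
`ans = lst` → ans = [9, 66, 16, 20, 57]
So ans = [9, 66, 16, 20, 57]

Answer: [9, 66, 16, 20, 57]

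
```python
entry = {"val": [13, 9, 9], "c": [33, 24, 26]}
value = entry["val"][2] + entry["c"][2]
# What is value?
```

Trace:
`entry = {"val": [13, 9, 9], "c": [33, 24, 26]}` → entry = {'val': [13, 9, 9], 'c': [33, 24, 26]}
`value = entry["val"][2] + entry["c"][2]` → value = 35
So value = 35

Answer: 35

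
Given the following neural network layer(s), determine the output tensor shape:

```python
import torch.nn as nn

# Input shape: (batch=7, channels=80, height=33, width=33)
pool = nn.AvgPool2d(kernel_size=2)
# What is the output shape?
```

Input: (7, 80, 33, 33) -> Output: (7, 80, 16, 16)

Answer: (7, 80, 16, 16)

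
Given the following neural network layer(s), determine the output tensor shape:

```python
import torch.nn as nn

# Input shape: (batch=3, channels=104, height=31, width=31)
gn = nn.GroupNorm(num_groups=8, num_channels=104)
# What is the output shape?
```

Input: (3, 104, 31, 31) -> Output: (3, 104, 31, 31)

Answer: (3, 104, 31, 31)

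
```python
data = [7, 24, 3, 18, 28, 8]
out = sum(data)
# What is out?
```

Trace:
`data = [7, 24, 3, 18, 28, 8]` → data = [7, 24, 3, 18, 28, 8]
`out = sum(data)` → out = 88
So out = 88

Answer: 88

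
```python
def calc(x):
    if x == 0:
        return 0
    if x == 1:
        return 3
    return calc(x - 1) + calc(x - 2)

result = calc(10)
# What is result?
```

Build up from base cases: calc(0)=0, calc(1)=3, calc(2)=3, calc(3)=6, calc(4)=9, calc(5)=15, calc(6)=24, ..., calc(10)=165

Answer: 165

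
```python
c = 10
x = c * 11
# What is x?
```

Trace:
`c = 10` → c = 10
`x = c * 11` → x = 110
So x = 110

Answer: 110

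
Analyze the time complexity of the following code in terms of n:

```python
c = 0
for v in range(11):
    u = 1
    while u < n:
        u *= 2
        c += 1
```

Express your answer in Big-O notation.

Each loop level contributes: 1 × log n. Multiplying the contributions gives O(log n).

Answer: O(log n)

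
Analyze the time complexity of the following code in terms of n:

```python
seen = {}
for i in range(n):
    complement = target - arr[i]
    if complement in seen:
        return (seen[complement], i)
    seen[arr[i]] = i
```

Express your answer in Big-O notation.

This is Two sum with hash map. Time complexity: O(n).

Answer: O(n)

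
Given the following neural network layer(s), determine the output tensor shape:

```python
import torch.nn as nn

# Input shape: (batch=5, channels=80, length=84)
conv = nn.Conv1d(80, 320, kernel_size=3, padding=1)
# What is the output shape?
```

Input: (5, 80, 84) -> Output: (5, 320, 84)

Answer: (5, 320, 84)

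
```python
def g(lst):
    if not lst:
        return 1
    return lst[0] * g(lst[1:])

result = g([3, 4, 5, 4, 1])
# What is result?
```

Product over [3, 4, 5, 4, 1] = 3 * 4 * 5 * 4 * 1 = 240

Answer: 240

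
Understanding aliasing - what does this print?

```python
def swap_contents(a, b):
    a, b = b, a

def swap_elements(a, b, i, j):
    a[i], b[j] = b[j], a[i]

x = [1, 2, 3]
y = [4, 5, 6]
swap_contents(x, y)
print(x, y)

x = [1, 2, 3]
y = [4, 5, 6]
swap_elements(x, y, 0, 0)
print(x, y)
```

Key concept: parameter rebinding vs mutation.
Step by step:
`x = [1, 2, 3]` → x = [1, 2, 3]
`y = [4, 5, 6]` → y = [4, 5, 6]
`swap_contents(x, y)` → no visible change to tracked variables
`print(x, y)` → prints [1, 2, 3] [4, 5, 6]
`x = [1, 2, 3]` → x = [1, 2, 3]
`y = [4, 5, 6]` → y = [4, 5, 6]
`swap_elements(x, y, 0, 0)` → x = [4, 2, 3]; y = [1, 5, 6]
`print(x, y)` → prints [4, 2, 3] [1, 5, 6]

Answer:
[1, 2, 3] [4, 5, 6]
[4, 2, 3] [1, 5, 6]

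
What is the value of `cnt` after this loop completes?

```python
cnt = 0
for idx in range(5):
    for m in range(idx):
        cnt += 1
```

Triangle number: 0+1+2+...+4
`cnt` takes the values: 0 → 1 → 2 → 3 → 4 → 5 → 6 → 7 → 8 → 9 → 10

Answer: 10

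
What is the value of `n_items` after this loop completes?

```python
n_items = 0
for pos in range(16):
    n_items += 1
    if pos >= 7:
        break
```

Loop breaks when pos reaches 7, n_items is 8
`n_items` takes the values: 0 → 1 → 2 → 3 → 4 → 5 → 6 → 7 → 8

Answer: 8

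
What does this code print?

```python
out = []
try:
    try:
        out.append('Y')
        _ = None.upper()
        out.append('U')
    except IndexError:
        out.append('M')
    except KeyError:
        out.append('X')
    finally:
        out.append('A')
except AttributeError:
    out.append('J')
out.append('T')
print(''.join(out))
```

Execution trace: 'Y' (try body) → 'A' (finally) → 'J' (outer except AttributeError) → 'T' (after the try/except). Output: YAJT

Answer: YAJT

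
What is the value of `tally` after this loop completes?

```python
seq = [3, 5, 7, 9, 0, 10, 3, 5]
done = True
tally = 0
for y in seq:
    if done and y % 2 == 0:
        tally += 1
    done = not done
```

Count even values at even positions
`tally` takes the values: 0 → 1

Answer: 1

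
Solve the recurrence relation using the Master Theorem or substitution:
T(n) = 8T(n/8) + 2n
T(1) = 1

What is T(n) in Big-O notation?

By Master Theorem: a=8, b=8, f(n)=2n. Since log_8(8) = 1 and f(n) = Θ(n^1), Case 2 applies. T(n) = O(n log n).

Answer: O(n log n)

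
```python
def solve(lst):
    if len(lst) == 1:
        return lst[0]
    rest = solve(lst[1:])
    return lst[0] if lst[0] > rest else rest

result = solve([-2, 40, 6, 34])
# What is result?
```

Recursive max over [-2, 40, 6, 34] = 40

Answer: 40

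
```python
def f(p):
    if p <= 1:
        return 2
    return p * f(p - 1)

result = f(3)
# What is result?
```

f(3) = 3 * 2 * 2 = 12

Answer: 12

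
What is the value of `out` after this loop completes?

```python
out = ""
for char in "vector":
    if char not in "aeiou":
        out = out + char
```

Remove vowels from 'vector'
`out` takes the values: "" → "v" → "vc" → "vct" → "vctr"

Answer: "vctr"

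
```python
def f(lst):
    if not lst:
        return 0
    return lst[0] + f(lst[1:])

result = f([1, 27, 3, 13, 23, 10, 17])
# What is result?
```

1 + 27 + 3 + 13 + 23 + 10 + 17 + 0 = 94

Answer: 94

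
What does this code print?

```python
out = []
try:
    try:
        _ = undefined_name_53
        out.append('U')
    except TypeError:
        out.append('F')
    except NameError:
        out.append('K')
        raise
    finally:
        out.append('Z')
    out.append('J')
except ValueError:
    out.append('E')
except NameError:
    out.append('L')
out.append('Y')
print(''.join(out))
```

Execution trace: 'K' (inner except NameError) → 'Z' (inner finally) → 'L' (except NameError) → 'Y' (after the try/except). Output: KZLY

Answer: KZLY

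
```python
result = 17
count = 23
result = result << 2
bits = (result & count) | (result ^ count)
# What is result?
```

Trace:
`result = 17` → result = 17
`count = 23` → count = 23
`result = result << 2` → result = 68
`bits = (result & count) | (result ^ count)` → bits = 87
So result = 68

Answer: 68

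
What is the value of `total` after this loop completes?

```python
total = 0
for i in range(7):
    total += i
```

Sum of 0 to 6 = 21
`total` takes the values: 0 → 1 → 3 → 6 → 10 → 15 → 21

Answer: 21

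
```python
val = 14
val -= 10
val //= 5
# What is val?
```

Trace:
`val = 14` → val = 14
`val -= 10` → val = 4
`val //= 5` → val = 0
So val = 0

Answer: 0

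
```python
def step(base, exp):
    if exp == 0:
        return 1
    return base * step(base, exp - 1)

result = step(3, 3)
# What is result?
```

step(3, 3) = 3 * 3 * 3 = 27

Answer: 27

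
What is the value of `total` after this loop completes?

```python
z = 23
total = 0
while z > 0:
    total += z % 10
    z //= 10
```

Sum digits of 23
`total` takes the values: 0 → 3 → 5

Answer: 5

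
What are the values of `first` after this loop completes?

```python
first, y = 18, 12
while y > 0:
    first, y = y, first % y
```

GCD of 18 and 12
`first` takes the values: 18 → 12 → 6

Answer: 6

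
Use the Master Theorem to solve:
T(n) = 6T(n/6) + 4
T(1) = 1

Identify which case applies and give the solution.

a=6, b=6, f(n)=4. log_6(6) = 1. Since c=0 < 1, Case 1 applies: T(n) = Θ(n^log_b(a)) = O(n).

Answer: O(n) - Case 1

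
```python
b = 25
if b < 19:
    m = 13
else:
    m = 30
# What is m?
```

Trace:
`b = 25` → b = 25
`if b < 19: ...` → b < 19 is False, take else branch → m = 30
So m = 30

Answer: 30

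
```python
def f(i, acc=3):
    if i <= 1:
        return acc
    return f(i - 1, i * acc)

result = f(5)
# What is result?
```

Accumulator trace (n, acc): (5, 3) -> (4, 15) -> (3, 60) -> (2, 180) -> (1, 360) -> return 360

Answer: 360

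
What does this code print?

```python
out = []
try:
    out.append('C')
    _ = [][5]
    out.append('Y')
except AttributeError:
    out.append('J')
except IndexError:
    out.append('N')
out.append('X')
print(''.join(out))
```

Execution trace: 'C' (try body) → 'N' (except IndexError) → 'X' (after the try/except). Output: CNX

Answer: CNX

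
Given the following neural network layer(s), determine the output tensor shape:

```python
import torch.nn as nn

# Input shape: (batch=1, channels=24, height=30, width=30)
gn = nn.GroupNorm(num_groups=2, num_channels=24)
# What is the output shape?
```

Input: (1, 24, 30, 30) -> Output: (1, 24, 30, 30)

Answer: (1, 24, 30, 30)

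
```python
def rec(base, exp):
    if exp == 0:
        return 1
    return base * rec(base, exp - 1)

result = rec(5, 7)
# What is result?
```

rec(5, 7) = 5 * 5 * 5 * 5 * 5 * 5 * 5 = 78125

Answer: 78125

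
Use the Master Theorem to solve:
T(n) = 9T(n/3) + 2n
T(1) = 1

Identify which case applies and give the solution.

a=9, b=3, f(n)=2n. log_3(9) = 2. Since c=1 < 2, Case 1 applies: T(n) = Θ(n^log_b(a)) = O(n^2).

Answer: O(n^2) - Case 1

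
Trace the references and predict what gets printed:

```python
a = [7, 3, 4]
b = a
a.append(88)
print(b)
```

Key concept: basic list aliasing.
Step by step:
`a = [7, 3, 4]` → a = [7, 3, 4]
`b = a` → b = [7, 3, 4] (same object as a)
`a.append(88)` → a = [7, 3, 4, 88] (same object as b); b = [7, 3, 4, 88] (same object as a)
`print(b)` → prints [7, 3, 4, 88]

Answer: [7, 3, 4, 88]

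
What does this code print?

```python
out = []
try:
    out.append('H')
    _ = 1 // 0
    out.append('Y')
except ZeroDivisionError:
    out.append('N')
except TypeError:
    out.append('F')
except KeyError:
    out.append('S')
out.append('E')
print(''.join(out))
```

Execution trace: 'H' (try body) → 'N' (except ZeroDivisionError) → 'E' (after the try/except). Output: HNE

Answer: HNE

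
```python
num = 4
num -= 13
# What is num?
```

Trace:
`num = 4` → num = 4
`num -= 13` → num = -9
So num = -9

Answer: -9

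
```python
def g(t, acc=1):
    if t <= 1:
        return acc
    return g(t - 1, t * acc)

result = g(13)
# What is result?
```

Accumulator trace (n, acc): (13, 1) -> (12, 13) -> (11, 156) -> (10, 1716) -> (9, 17160) -> (8, 154440) -> (7, 1235520) -> (6, 8648640) -> (5, 51891840) -> (4, 259459200) -> (3, 1037836800) -> (2, 3113510400) -> (1, 6227020800) -> return 6227020800

Answer: 6227020800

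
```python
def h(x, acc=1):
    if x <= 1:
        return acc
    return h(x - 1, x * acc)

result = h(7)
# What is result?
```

Accumulator trace (n, acc): (7, 1) -> (6, 7) -> (5, 42) -> (4, 210) -> (3, 840) -> (2, 2520) -> (1, 5040) -> return 5040

Answer: 5040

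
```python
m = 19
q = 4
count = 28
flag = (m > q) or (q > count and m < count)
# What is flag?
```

Trace:
`m = 19` → m = 19
`q = 4` → q = 4
`count = 28` → count = 28
`flag = (m > q) or (q > count and m < count)` → flag = True
So flag = True

Answer: True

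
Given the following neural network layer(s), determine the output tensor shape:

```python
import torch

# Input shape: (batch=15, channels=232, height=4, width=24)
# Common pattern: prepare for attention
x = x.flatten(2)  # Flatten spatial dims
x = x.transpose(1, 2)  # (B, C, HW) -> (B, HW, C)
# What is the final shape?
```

Input: (15, 232, 4, 24) -> after flatten(2): (15, 232, 96) -> Output: (15, 96, 232)

Answer: (15, 96, 232)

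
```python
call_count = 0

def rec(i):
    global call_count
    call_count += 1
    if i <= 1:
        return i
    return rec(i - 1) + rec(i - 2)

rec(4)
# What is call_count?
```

Calls(i) = 1 + Calls(i-1) + Calls(i-2); Calls(0)=Calls(1)=1. For i=4 this gives 9.

Answer: 9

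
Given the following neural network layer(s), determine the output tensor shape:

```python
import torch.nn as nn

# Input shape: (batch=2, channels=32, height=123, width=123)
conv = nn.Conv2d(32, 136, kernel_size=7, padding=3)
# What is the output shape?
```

Input: (2, 32, 123, 123) -> Output: (2, 136, 123, 123)

Answer: (2, 136, 123, 123)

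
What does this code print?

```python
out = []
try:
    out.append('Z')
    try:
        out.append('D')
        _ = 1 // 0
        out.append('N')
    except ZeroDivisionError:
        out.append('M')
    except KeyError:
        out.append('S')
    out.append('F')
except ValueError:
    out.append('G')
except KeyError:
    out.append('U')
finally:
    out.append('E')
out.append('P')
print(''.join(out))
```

Execution trace: 'Z' (try body) → 'D' (inner try body) → 'M' (inner except ZeroDivisionError) → 'F' (try body, no exception) → 'E' (finally) → 'P' (after the try/except). Output: ZDMFEP

Answer: ZDMFEP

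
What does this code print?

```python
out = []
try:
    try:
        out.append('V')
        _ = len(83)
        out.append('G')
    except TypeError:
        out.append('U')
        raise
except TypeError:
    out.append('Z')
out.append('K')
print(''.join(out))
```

Execution trace: 'V' (inner try body) → 'U' (inner except TypeError) → 'Z' (outer except TypeError) → 'K' (after the try/except). Output: VUZK

Answer: VUZK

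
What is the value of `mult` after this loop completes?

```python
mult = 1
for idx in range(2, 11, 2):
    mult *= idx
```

Product of even numbers 2 to 10
`mult` takes the values: 1 → 2 → 8 → 48 → 384 → 3840

Answer: 3840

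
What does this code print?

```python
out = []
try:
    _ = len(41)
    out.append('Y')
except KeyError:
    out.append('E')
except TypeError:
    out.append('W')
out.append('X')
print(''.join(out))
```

Execution trace: 'W' (except TypeError) → 'X' (after the try/except). Output: WX

Answer: WX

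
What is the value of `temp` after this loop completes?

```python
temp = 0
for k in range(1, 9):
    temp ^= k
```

XOR of 1 to 8
`temp` takes the values: 0 → 1 → 3 → 0 → 4 → 1 → 7 → 0 → 8

Answer: 8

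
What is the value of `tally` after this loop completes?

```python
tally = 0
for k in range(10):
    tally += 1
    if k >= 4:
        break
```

Loop breaks when k reaches 4, tally is 5
`tally` takes the values: 0 → 1 → 2 → 3 → 4 → 5

Answer: 5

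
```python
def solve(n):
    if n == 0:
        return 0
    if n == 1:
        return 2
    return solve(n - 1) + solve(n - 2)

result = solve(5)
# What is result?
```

Build up from base cases: solve(0)=0, solve(1)=2, solve(2)=2, solve(3)=4, solve(4)=6, solve(5)=10

Answer: 10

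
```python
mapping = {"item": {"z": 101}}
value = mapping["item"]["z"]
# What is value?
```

Trace:
`mapping = {"item": {"z": 101}}` → mapping = {'item': {'z': 101}}
`value = mapping["item"]["z"]` → value = 101
So value = 101

Answer: 101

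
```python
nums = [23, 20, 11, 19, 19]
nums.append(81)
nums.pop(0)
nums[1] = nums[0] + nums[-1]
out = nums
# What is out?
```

Trace:
`nums = [23, 20, 11, 19, 19]` → nums = [23, 20, 11, 19, 19]
`nums.append(81)` → nums = [23, 20, 11, 19, 19, 81]
`nums.pop(0)` → nums = [20, 11, 19, 19, 81]
`nums[1] = nums[0] + nums[-1]` → nums = [20, 101, 19, 19, 81]
`out = nums` → out = [20, 101, 19, 19, 81]
So out = [20, 101, 19, 19, 81]

Answer: [20, 101, 19, 19, 81]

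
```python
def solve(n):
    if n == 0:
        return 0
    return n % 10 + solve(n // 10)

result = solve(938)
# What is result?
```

Sum of digits of 938: 8 + 3 + 9 = 20

Answer: 20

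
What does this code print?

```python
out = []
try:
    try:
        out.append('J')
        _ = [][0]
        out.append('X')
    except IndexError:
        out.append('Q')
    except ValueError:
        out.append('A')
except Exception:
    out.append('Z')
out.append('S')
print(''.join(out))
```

Execution trace: 'J' (inner try body) → 'Q' (inner except IndexError) → 'S' (after the try/except). Output: JQS

Answer: JQS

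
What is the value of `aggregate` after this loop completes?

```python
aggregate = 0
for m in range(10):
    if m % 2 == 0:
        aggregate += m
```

Sum of even numbers 0 to 9
`aggregate` takes the values: 0 → 2 → 6 → 12 → 20

Answer: 20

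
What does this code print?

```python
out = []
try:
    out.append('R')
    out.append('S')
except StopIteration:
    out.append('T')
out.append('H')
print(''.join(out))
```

Execution trace: 'R' (try body) → 'S' (try body, no exception) → 'H' (after the try/except). Output: RSH

Answer: RSH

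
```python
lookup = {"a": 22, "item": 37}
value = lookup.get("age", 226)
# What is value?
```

Trace:
`lookup = {"a": 22, "item": 37}` → lookup = {'a': 22, 'item': 37}
`value = lookup.get("age", 226)` → value = 226
So value = 226

Answer: 226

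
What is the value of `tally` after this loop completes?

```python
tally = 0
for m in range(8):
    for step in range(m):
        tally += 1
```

Triangle number: 0+1+2+...+7
`tally` takes the values: 0 → 1 → 2 → 3 → 4 → 5 → 6 → 7 → 8 → 9 → 10 → 11 → 12 → 13 → 14 → 15 → 16 → 17 → 18 → 19 → 20 → 21 → 22 → 23 → 24 → 25 → 26 → 27 → 28

Answer: 28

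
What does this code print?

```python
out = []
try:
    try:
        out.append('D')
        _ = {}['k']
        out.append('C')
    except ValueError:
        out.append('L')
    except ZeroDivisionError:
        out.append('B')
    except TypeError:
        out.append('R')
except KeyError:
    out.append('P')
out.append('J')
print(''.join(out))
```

Execution trace: 'D' (inner try body) → 'P' (outer except KeyError) → 'J' (after the try/except). Output: DPJ

Answer: DPJ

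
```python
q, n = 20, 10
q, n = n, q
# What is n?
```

Trace:
`q, n = 20, 10` → q = 20; n = 10
`q, n = n, q` → q = 10; n = 20
So n = 20

Answer: 20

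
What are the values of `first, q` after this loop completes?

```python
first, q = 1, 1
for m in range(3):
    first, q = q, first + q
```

Fibonacci: after 3 iterations
`first, q` takes the values: (1, 1) → (1, 2) → (2, 3) → (3, 5)

Answer: 3, 5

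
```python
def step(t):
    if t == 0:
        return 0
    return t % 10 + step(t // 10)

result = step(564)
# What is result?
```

Sum of digits of 564: 4 + 6 + 5 = 15

Answer: 15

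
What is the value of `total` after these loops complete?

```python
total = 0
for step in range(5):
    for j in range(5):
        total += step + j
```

Sum of all step+j for step,j in 5x5
`total` takes the values: 0 → 1 → 3 → 6 → 10 → 11 → 13 → 16 → 20 → 25 → 27 → 30 → 34 → 39 → 45 → 48 → 52 → 57 → 63 → 70 → 74 → 79 → 85 → 92 → 100

Answer: 100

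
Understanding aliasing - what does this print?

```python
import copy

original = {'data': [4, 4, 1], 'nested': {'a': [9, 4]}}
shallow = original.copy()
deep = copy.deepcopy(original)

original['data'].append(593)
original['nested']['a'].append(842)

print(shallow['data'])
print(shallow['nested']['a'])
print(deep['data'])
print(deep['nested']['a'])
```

Key concept: comparing shallow vs deep copy.
Step by step:
`original = {'data': [4, 4, 1], 'nested': {'a': [9, 4]}}` → original = {'data': [4, 4, 1], 'nested': {'a': [9, 4]}}
`shallow = original.copy()` → shallow = {'data': [4, 4, 1], 'nested': {'a': [9, 4]}}
`deep = copy.deepcopy(original)` → deep = {'data': [4, 4, 1], 'nested': {'a': [9, 4]}}
`original['data'].append(593)` → original = {'data': [4, 4, 1, 593], 'nested': {'a': [9, 4]}}; shallow = {'data': [4, 4, 1, 593], 'nested': {'a': [9, 4]}}
`original['nested']['a'].append(842)` → original = {'data': [4, 4, 1, 593], 'nested': {'a': [9, 4, 842]}}; shallow = {'data': [4, 4, 1, 593], 'nested': {'a': [9, 4, 842]}}
`print(shallow['data'])` → prints [4, 4, 1, 593]
`print(shallow['nested']['a'])` → prints [9, 4, 842]
`print(deep['data'])` → prints [4, 4, 1]
`print(deep['nested']['a'])` → prints [9, 4]

Answer:
[4, 4, 1, 593]
[9, 4, 842]
[4, 4, 1]
[9, 4]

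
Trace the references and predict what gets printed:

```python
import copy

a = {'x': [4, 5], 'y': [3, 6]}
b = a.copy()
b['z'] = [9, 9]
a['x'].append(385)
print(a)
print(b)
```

Key concept: shallow copy of dict with mutable values.
Step by step:
`a = {'x': [4, 5], 'y': [3, 6]}` → a = {'x': [4, 5], 'y': [3, 6]}
`b = a.copy()` → b = {'x': [4, 5], 'y': [3, 6]}
`b['z'] = [9, 9]` → b = {'x': [4, 5], 'y': [3, 6], 'z': [9, 9]}
`a['x'].append(385)` → a = {'x': [4, 5, 385], 'y': [3, 6]}; b = {'x': [4, 5, 385], 'y': [3, 6], 'z': [9, 9]}
`print(a)` → prints {'x': [4, 5, 385], 'y': [3, 6]}
`print(b)` → prints {'x': [4, 5, 385], 'y': [3, 6], 'z': [9, 9]}

Answer:
{'x': [4, 5, 385], 'y': [3, 6]}
{'x': [4, 5, 385], 'y': [3, 6], 'z': [9, 9]}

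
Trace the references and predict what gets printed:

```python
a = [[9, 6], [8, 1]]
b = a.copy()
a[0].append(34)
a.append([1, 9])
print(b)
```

Key concept: shallow copy with nested lists.
Step by step:
`a = [[9, 6], [8, 1]]` → a = [[9, 6], [8, 1]]
`b = a.copy()` → b = [[9, 6], [8, 1]]
`a[0].append(34)` → a = [[9, 6, 34], [8, 1]]; b = [[9, 6, 34], [8, 1]]
`a.append([1, 9])` → a = [[9, 6, 34], [8, 1], [1, 9]]
`print(b)` → prints [[9, 6, 34], [8, 1]]

Answer: [[9, 6, 34], [8, 1]]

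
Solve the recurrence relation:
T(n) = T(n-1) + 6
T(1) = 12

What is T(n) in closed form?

Unrolling: T(n) = T(1) + 6·(n-1) = 12 + 6(n-1) = 6n + 6.

Answer: T(n) = 6n + 6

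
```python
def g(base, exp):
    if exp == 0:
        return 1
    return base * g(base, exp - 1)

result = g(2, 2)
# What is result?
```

g(2, 2) = 2 * 2 = 4

Answer: 4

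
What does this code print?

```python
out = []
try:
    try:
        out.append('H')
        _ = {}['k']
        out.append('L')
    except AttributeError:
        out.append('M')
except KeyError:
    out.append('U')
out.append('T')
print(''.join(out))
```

Execution trace: 'H' (try body) → 'U' (outer except KeyError) → 'T' (after the try/except). Output: HUT

Answer: HUT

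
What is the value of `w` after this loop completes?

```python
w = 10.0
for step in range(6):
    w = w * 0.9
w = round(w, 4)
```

Exponential decay: 10.0 * 0.9^6
`w` takes the values: 10.0 → 9.0 → 8.1 → 7.29 → 6.561 → 5.9049 → 5.31441 → 5.3144

Answer: 5.3144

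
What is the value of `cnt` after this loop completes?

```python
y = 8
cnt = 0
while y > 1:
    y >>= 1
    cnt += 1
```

Count right shifts until 1
`cnt` takes the values: 0 → 1 → 2 → 3

Answer: 3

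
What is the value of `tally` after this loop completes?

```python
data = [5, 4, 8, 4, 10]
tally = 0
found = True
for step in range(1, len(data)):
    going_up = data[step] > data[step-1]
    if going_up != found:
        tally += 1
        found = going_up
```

Count direction changes in [5, 4, 8, 4, 10]
`tally` takes the values: 0 → 1 → 2 → 3 → 4

Answer: 4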